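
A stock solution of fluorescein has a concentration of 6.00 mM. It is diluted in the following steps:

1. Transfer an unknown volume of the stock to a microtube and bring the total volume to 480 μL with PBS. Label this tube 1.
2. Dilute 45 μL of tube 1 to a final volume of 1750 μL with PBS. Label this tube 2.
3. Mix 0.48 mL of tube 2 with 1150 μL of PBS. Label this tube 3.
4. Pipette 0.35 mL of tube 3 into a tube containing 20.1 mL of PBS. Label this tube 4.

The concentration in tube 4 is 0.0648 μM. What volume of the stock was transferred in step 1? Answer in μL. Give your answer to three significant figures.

Step 1: v brought to 480 μL → factor = 480 μL/v
Step 2: 45 μL brought to 1750 μL → factor 1750/45 = 38.889
Step 3: 0.48 mL + 1150 μL = 1.63 mL total → factor 1.63/0.48 = 3.3958
Step 4: 0.35 mL + 20.1 mL = 20.45 mL total → factor 20.45/0.35 = 58.429
Product of known-step factors = 7716.1
Overall factor = 6.00 mM / (0.0648 μM) = 92593
Step-1 factor = 92593 / 7716.1 = 12
v = 480 μL / 12 = 40.0 μL

40.0 μL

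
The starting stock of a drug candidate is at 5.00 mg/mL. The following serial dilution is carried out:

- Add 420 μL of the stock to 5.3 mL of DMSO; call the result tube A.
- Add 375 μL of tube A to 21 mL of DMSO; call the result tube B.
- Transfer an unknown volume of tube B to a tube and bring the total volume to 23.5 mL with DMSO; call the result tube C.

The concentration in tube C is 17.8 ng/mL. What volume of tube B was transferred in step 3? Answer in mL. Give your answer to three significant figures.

Step 1: 420 μL + 5.3 mL = 5720 μL total → factor 5720/420 = 13.619
Step 2: 375 μL + 21 mL = 21375 μL total → factor 21375/375 = 57
Step 3: v brought to 23.5 mL → factor = 23.5 mL/v
Product of known-step factors = 776.29
Overall factor = 5.00 mg/mL / (17.8 ng/mL) = 2.809 × 10^5
Step-3 factor = 2.809 × 10^5 / 776.29 = 361.85
v = 23.5 mL / 361.85 = 0.0649 mL

0.0649 mL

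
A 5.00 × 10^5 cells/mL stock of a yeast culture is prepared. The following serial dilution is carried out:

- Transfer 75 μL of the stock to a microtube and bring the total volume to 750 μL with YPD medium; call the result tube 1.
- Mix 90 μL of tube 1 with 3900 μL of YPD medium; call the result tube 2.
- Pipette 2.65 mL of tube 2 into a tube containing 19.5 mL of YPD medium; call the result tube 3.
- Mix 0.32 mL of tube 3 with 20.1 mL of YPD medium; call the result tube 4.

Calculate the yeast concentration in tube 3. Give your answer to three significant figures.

135 cells/mL

Step 1: 75 μL brought to 750 μL → factor 750/75 = 10
Step 2: 90 μL + 3900 μL = 3990 μL total → factor 3990/90 = 44.333
Step 3: 2.65 mL + 19.5 mL = 22.15 mL total → factor 22.15/2.65 = 8.3585
Dilution factor through tube 3 = 10 × 44.333 × 8.3585 = 3705.6
[tube 3] = 5.00 × 10^5 cells/mL / 3705.6 = 135 cells/mL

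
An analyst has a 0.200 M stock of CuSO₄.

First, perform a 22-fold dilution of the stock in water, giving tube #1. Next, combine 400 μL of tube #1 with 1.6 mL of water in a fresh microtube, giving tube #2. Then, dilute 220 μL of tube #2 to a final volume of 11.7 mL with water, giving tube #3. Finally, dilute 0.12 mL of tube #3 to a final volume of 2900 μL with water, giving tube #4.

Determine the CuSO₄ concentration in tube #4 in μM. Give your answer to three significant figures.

Step 1: 22-fold → factor 22
Step 2: 400 μL + 1.6 mL = 2000 μL total → factor 2000/400 = 5
Step 3: 220 μL brought to 11.7 mL → factor 11700/220 = 53.182
Step 4: 0.12 mL brought to 2900 μL → factor 2.9/0.12 = 24.167
Overall dilution factor = 22 × 5 × 53.182 × 24.167 = 1.4138 × 10^5
Final = 0.200 M / 1.4138 × 10^5 = 1.415 × 10^-6 M = 1.41 μM

1.41 μM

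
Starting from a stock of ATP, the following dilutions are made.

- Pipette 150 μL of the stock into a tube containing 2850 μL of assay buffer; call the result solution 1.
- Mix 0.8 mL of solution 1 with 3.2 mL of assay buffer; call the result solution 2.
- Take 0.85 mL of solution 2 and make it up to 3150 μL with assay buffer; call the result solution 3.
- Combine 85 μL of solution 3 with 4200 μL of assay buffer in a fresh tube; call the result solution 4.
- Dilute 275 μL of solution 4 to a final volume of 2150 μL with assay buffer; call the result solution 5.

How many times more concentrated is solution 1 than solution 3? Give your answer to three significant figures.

Step 1: 150 μL + 2850 μL = 3000 μL total → factor 3000/150 = 20
Step 2: 0.8 mL + 3.2 mL = 4 mL total → factor 4/0.8 = 5
Step 3: 0.85 mL brought to 3150 μL → factor 3.15/0.85 = 3.7059
Dilution factor to solution 1 = 20; to solution 3 = 370.59
[solution 1]/[solution 3] = (factor to solution 3)/(factor to solution 1) = 370.59/20 = 18.5

18.5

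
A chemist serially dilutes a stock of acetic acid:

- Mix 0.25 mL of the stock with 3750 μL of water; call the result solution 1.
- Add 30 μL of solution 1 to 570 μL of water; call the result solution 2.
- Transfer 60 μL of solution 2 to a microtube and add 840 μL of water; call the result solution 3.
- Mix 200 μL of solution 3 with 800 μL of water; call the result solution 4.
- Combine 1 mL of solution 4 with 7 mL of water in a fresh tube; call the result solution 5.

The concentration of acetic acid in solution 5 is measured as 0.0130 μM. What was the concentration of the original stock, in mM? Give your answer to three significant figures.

Step 1: 0.25 mL + 3750 μL = 4 mL total → factor 4/0.25 = 16
Step 2: 30 μL + 570 μL = 600 μL total → factor 600/30 = 20
Step 3: 60 μL + 840 μL = 900 μL total → factor 900/60 = 15
Step 4: 200 μL + 800 μL = 1000 μL total → factor 1000/200 = 5
Step 5: 1 mL + 7 mL = 8 mL total → factor 8/1 = 8
Overall dilution factor = 16 × 20 × 15 × 5 × 8 = 1.92 × 10^5
Stock = 0.0130 μM × 1.92 × 10^5 = 2496 μM = 2.50 mM

2.50 mM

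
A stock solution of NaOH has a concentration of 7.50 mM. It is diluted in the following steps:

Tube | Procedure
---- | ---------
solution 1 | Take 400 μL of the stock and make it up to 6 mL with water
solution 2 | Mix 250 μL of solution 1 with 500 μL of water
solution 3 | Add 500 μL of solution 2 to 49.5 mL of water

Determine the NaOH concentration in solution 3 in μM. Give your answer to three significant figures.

Step 1: 400 μL brought to 6 mL → factor 6000/400 = 15
Step 2: 250 μL + 500 μL = 750 μL total → factor 750/250 = 3
Step 3: 500 μL + 49.5 mL = 50000 μL total → factor 50000/500 = 100
Overall dilution factor = 15 × 3 × 100 = 4500
Final = 7.50 mM / 4500 = 0.001667 mM = 1.67 μM

1.67 μM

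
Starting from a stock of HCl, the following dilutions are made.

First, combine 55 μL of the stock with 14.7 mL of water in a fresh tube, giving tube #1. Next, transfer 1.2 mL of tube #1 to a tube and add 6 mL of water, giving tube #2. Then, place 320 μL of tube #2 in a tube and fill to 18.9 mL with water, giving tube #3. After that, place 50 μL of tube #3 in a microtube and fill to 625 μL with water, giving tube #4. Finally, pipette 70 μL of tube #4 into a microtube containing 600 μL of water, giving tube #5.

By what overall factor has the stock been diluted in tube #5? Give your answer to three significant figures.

Step 1: 55 μL + 14.7 mL = 14755 μL total → factor 14755/55 = 268.27
Step 2: 1.2 mL + 6 mL = 7.2 mL total → factor 7.2/1.2 = 6
Step 3: 320 μL brought to 18.9 mL → factor 18900/320 = 59.062
Step 4: 50 μL brought to 625 μL → factor 625/50 = 12.5
Step 5: 70 μL + 600 μL = 670 μL total → factor 670/70 = 9.5714
Overall dilution factor = 268.27 × 6 × 59.062 × 12.5 × 9.5714 = 1.1374 × 10^7

1.14 × 10^7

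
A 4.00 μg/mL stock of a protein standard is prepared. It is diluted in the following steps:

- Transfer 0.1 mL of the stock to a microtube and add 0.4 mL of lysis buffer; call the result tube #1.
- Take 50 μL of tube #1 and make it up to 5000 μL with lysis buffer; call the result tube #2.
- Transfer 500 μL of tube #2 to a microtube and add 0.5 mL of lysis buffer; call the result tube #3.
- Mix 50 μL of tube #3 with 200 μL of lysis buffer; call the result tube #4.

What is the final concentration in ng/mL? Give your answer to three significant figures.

0.800 ng/mL

Step 1: 0.1 mL + 0.4 mL = 0.5 mL total → factor 0.5/0.1 = 5
Step 2: 50 μL brought to 5000 μL → factor 5000/50 = 100
Step 3: 500 μL + 0.5 mL = 1000 μL total → factor 1000/500 = 2
Step 4: 50 μL + 200 μL = 250 μL total → factor 250/50 = 5
Overall dilution factor = 5 × 100 × 2 × 5 = 5000
Final = 4.00 μg/mL / 5000 = 0.0008000 μg/mL = 0.800 ng/mL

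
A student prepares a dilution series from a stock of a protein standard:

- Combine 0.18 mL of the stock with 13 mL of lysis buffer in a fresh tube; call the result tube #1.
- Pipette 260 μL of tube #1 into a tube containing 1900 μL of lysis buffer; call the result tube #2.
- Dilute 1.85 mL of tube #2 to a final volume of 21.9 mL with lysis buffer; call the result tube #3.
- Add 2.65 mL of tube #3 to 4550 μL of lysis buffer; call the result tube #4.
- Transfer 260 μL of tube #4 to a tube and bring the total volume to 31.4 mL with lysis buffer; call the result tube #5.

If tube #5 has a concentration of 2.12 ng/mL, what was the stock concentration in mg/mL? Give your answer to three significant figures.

5.01 mg/mL

Step 1: 0.18 mL + 13 mL = 13.18 mL total → factor 13.18/0.18 = 73.222
Step 2: 260 μL + 1900 μL = 2160 μL total → factor 2160/260 = 8.3077
Step 3: 1.85 mL brought to 21.9 mL → factor 21.9/1.85 = 11.838
Step 4: 2.65 mL + 4550 μL = 7.2 mL total → factor 7.2/2.65 = 2.717
Step 5: 260 μL brought to 31.4 mL → factor 31400/260 = 120.77
Overall dilution factor = 73.222 × 8.3077 × 11.838 × 2.717 × 120.77 = 2.3629 × 10^6
Stock = 2.12 ng/mL × 2.3629 × 10^6 = 5.009 × 10^6 ng/mL = 5.01 mg/mL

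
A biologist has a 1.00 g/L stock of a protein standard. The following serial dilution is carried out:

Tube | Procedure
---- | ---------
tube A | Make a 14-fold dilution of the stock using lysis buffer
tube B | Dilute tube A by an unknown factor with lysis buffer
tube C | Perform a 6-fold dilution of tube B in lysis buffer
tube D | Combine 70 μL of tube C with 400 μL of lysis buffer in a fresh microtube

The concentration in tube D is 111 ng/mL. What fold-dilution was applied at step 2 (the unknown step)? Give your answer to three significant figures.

Step 1: 14-fold → factor 14
Step 2: unknown factor x
Step 3: 6-fold → factor 6
Step 4: 70 μL + 400 μL = 470 μL total → factor 470/70 = 6.7143
Product of known-step factors = 564
Overall factor = 1.00 g/L / (111 ng/mL) = 9009
x = 9009 / 564 = 16.0

16.0-fold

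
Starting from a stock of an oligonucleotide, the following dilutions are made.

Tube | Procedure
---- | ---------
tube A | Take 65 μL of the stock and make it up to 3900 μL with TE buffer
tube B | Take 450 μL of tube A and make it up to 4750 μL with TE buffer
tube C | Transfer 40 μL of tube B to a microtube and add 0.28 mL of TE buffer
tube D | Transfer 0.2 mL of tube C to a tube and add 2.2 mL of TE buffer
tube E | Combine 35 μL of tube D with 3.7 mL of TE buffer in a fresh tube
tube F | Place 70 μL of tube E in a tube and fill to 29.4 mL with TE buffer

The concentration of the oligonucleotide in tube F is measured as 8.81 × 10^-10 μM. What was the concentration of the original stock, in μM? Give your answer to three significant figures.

2.40 μM

Step 1: 65 μL brought to 3900 μL → factor 3900/65 = 60
Step 2: 450 μL brought to 4750 μL → factor 4750/450 = 10.556
Step 3: 40 μL + 0.28 mL = 320 μL total → factor 320/40 = 8
Step 4: 0.2 mL + 2.2 mL = 2.4 mL total → factor 2.4/0.2 = 12
Step 5: 35 μL + 3.7 mL = 3735 μL total → factor 3735/35 = 106.71
Step 6: 70 μL brought to 29.4 mL → factor 29400/70 = 420
Overall dilution factor = 60 × 10.556 × 8 × 12 × 106.71 × 420 = 2.7251 × 10^9
Stock = 8.81 × 10^-10 μM × 2.7251 × 10^9 = 2.40 μM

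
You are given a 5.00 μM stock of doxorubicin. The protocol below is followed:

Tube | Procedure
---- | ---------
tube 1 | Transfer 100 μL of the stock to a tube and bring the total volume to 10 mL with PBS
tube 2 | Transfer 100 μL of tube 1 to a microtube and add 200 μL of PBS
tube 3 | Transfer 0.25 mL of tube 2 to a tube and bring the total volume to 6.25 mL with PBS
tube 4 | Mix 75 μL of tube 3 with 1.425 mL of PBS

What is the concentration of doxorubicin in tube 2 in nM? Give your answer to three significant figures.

16.7 nM

Step 1: 100 μL brought to 10 mL → factor 10000/100 = 100
Step 2: 100 μL + 200 μL = 300 μL total → factor 300/100 = 3
Dilution factor through tube 2 = 100 × 3 = 300
[tube 2] = 5.00 μM / 300 = 0.01667 μM = 16.7 nM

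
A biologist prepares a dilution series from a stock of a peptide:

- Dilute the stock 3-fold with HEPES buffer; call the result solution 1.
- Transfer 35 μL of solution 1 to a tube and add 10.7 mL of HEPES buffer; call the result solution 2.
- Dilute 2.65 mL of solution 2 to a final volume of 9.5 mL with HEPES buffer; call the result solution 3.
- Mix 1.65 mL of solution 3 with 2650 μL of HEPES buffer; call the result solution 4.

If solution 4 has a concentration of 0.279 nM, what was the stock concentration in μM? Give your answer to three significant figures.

2.40 μM

Step 1: 3-fold → factor 3
Step 2: 35 μL + 10.7 mL = 10735 μL total → factor 10735/35 = 306.71
Step 3: 2.65 mL brought to 9.5 mL → factor 9.5/2.65 = 3.5849
Step 4: 1.65 mL + 2650 μL = 4.3 mL total → factor 4.3/1.65 = 2.6061
Overall dilution factor = 3 × 306.71 × 3.5849 × 2.6061 = 8596.4
Stock = 0.279 nM × 8596.4 = 2398 nM = 2.40 μM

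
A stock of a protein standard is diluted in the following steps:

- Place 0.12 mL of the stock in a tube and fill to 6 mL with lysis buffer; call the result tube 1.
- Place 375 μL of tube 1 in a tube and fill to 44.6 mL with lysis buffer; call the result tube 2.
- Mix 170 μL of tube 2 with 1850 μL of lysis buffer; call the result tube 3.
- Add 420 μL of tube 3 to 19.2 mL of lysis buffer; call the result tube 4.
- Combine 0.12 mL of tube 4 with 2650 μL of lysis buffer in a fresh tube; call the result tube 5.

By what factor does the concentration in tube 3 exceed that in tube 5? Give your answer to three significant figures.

Step 1: 0.12 mL brought to 6 mL → factor 6/0.12 = 50
Step 2: 375 μL brought to 44.6 mL → factor 44600/375 = 118.93
Step 3: 170 μL + 1850 μL = 2020 μL total → factor 2020/170 = 11.882
Step 4: 420 μL + 19.2 mL = 19620 μL total → factor 19620/420 = 46.714
Step 5: 0.12 mL + 2650 μL = 2.77 mL total → factor 2.77/0.12 = 23.083
Dilution factor to tube 3 = 70660; to tube 5 = 7.6195 × 10^7
[tube 3]/[tube 5] = (factor to tube 5)/(factor to tube 3) = 7.6195 × 10^7/70660 = 1.08 × 10^3

1.08 × 10^3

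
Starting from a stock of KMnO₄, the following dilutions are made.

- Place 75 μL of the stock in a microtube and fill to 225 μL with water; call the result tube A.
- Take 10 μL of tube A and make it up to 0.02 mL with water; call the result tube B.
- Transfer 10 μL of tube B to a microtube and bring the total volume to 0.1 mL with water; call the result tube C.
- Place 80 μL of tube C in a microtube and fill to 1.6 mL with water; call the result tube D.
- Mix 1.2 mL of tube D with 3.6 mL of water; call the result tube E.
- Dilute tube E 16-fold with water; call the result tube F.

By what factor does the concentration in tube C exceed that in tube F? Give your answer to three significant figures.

Step 1: 75 μL brought to 225 μL → factor 225/75 = 3
Step 2: 10 μL brought to 0.02 mL → factor 20/10 = 2
Step 3: 10 μL brought to 0.1 mL → factor 100/10 = 10
Step 4: 80 μL brought to 1.6 mL → factor 1600/80 = 20
Step 5: 1.2 mL + 3.6 mL = 4.8 mL total → factor 4.8/1.2 = 4
Step 6: 16-fold → factor 16
Dilution factor to tube C = 60; to tube F = 76800
[tube C]/[tube F] = (factor to tube F)/(factor to tube C) = 76800/60 = 1.28 × 10^3

1.28 × 10^3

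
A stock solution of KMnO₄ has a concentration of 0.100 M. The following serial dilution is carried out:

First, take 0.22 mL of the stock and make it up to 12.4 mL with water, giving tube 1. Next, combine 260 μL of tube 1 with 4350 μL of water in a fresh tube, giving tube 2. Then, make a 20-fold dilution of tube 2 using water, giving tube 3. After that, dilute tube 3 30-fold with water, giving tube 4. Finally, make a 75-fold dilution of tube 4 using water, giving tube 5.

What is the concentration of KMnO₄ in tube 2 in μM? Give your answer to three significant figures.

100 μM

Step 1: 0.22 mL brought to 12.4 mL → factor 12.4/0.22 = 56.364
Step 2: 260 μL + 4350 μL = 4610 μL total → factor 4610/260 = 17.731
Dilution factor through tube 2 = 56.364 × 17.731 = 999.37
[tube 2] = 0.100 M / 999.37 = 0.0001001 M = 100 μM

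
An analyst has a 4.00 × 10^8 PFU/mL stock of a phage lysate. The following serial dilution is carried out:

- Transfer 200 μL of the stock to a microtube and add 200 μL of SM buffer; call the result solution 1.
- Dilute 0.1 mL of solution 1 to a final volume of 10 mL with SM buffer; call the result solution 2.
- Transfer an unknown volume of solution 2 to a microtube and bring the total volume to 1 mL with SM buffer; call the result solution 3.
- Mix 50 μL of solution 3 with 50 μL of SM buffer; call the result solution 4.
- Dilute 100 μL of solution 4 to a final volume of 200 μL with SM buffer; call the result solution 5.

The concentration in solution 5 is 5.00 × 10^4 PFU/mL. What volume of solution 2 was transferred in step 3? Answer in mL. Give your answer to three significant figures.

Step 1: 200 μL + 200 μL = 400 μL total → factor 400/200 = 2
Step 2: 0.1 mL brought to 10 mL → factor 10/0.1 = 100
Step 3: v brought to 1 mL → factor = 1 mL/v
Step 4: 50 μL + 50 μL = 100 μL total → factor 100/50 = 2
Step 5: 100 μL brought to 200 μL → factor 200/100 = 2
Product of known-step factors = 800
Overall factor = 4.00 × 10^8 PFU/mL / (5.00 × 10^4 PFU/mL) = 8000
Step-3 factor = 8000 / 800 = 10
v = 1 mL / 10 = 0.100 mL

0.100 mL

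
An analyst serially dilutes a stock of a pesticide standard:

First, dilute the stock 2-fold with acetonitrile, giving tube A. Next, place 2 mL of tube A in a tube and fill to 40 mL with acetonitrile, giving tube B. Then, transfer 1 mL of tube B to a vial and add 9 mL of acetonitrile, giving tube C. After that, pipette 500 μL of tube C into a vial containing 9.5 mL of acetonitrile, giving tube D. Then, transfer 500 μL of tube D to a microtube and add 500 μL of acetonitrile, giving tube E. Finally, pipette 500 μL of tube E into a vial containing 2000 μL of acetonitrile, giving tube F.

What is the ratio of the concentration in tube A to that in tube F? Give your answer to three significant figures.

Step 1: 2-fold → factor 2
Step 2: 2 mL brought to 40 mL → factor 40/2 = 20
Step 3: 1 mL + 9 mL = 10 mL total → factor 10/1 = 10
Step 4: 500 μL + 9.5 mL = 10000 μL total → factor 10000/500 = 20
Step 5: 500 μL + 500 μL = 1000 μL total → factor 1000/500 = 2
Step 6: 500 μL + 2000 μL = 2500 μL total → factor 2500/500 = 5
Dilution factor to tube A = 2; to tube F = 80000
[tube A]/[tube F] = (factor to tube F)/(factor to tube A) = 80000/2 = 4.00 × 10^4

4.00 × 10^4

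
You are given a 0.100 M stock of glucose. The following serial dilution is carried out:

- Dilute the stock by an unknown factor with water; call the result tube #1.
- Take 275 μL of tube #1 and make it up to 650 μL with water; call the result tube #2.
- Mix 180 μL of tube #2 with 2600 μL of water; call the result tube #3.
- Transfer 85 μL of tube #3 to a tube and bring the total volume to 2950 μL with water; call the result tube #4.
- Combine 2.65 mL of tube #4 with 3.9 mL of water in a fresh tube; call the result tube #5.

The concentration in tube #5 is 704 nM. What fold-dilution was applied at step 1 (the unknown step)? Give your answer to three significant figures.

45.4-fold

Step 1: unknown factor x
Step 2: 275 μL brought to 650 μL → factor 650/275 = 2.3636
Step 3: 180 μL + 2600 μL = 2780 μL total → factor 2780/180 = 15.444
Step 4: 85 μL brought to 2950 μL → factor 2950/85 = 34.706
Step 5: 2.65 mL + 3.9 mL = 6.55 mL total → factor 6.55/2.65 = 2.4717
Product of known-step factors = 3131.5
Overall factor = 0.100 M / (704 nM) = 1.4205 × 10^5
x = 1.4205 × 10^5 / 3131.5 = 45.4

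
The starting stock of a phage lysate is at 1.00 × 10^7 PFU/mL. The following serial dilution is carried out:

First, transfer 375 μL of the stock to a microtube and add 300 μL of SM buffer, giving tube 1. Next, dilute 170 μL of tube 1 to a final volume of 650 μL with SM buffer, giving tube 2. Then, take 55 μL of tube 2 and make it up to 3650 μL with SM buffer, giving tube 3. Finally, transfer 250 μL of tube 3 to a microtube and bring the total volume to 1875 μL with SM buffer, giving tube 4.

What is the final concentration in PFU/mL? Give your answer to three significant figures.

2.92 × 10^3 PFU/mL

Step 1: 375 μL + 300 μL = 675 μL total → factor 675/375 = 1.8
Step 2: 170 μL brought to 650 μL → factor 650/170 = 3.8235
Step 3: 55 μL brought to 3650 μL → factor 3650/55 = 66.364
Step 4: 250 μL brought to 1875 μL → factor 1875/250 = 7.5
Overall dilution factor = 1.8 × 3.8235 × 66.364 × 7.5 = 3425.5
Final = 1.00 × 10^7 PFU/mL / 3425.5 = 2.92 × 10^3 PFU/mL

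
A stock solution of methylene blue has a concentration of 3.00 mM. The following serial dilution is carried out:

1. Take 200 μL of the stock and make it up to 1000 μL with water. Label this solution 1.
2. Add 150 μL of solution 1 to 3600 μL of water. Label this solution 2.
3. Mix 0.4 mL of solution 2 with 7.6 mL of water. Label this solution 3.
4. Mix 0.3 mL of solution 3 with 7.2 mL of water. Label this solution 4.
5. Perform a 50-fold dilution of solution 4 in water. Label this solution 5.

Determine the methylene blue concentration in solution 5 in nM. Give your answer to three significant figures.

Step 1: 200 μL brought to 1000 μL → factor 1000/200 = 5
Step 2: 150 μL + 3600 μL = 3750 μL total → factor 3750/150 = 25
Step 3: 0.4 mL + 7.6 mL = 8 mL total → factor 8/0.4 = 20
Step 4: 0.3 mL + 7.2 mL = 7.5 mL total → factor 7.5/0.3 = 25
Step 5: 50-fold → factor 50
Overall dilution factor = 5 × 25 × 20 × 25 × 50 = 3.125 × 10^6
Final = 3.00 mM / 3.125 × 10^6 = 9.600 × 10^-7 mM = 0.960 nM

0.960 nM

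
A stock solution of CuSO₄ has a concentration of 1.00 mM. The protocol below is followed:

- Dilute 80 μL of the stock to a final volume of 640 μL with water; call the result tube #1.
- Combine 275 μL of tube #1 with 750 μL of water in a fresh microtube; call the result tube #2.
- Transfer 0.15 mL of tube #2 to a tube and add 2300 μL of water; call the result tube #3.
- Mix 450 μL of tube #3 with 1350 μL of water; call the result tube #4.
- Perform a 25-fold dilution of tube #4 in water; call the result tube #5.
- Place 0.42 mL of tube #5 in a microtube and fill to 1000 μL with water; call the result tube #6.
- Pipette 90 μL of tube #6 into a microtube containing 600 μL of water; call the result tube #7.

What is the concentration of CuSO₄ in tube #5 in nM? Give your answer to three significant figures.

Step 1: 80 μL brought to 640 μL → factor 640/80 = 8
Step 2: 275 μL + 750 μL = 1025 μL total → factor 1025/275 = 3.7273
Step 3: 0.15 mL + 2300 μL = 2.45 mL total → factor 2.45/0.15 = 16.333
Step 4: 450 μL + 1350 μL = 1800 μL total → factor 1800/450 = 4
Step 5: 25-fold → factor 25
Dilution factor through tube #5 = 8 × 3.7273 × 16.333 × 4 × 25 = 48703
[tube #5] = 1.00 mM / 48703 = 2.053 × 10^-5 mM = 20.5 nM

20.5 nM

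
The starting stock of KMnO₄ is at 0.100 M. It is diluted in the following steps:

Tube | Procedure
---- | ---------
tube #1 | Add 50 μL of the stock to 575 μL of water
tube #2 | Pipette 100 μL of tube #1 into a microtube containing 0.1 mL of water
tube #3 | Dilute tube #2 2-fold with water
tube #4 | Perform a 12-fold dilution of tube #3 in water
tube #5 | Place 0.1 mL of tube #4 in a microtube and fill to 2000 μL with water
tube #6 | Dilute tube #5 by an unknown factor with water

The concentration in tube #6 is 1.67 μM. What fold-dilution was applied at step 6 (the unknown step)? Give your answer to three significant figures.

Step 1: 50 μL + 575 μL = 625 μL total → factor 625/50 = 12.5
Step 2: 100 μL + 0.1 mL = 200 μL total → factor 200/100 = 2
Step 3: 2-fold → factor 2
Step 4: 12-fold → factor 12
Step 5: 0.1 mL brought to 2000 μL → factor 2/0.1 = 20
Step 6: unknown factor x
Product of known-step factors = 12000
Overall factor = 0.100 M / (1.67 μM) = 59880
x = 59880 / 12000 = 4.99

4.99-fold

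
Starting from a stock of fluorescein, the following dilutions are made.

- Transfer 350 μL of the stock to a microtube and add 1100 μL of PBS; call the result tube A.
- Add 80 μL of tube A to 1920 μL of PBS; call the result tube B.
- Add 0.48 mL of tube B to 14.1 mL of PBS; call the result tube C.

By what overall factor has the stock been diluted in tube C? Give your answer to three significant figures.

3.15 × 10^3

Step 1: 350 μL + 1100 μL = 1450 μL total → factor 1450/350 = 4.1429
Step 2: 80 μL + 1920 μL = 2000 μL total → factor 2000/80 = 25
Step 3: 0.48 mL + 14.1 mL = 14.58 mL total → factor 14.58/0.48 = 30.375
Overall dilution factor = 4.1429 × 25 × 30.375 = 3146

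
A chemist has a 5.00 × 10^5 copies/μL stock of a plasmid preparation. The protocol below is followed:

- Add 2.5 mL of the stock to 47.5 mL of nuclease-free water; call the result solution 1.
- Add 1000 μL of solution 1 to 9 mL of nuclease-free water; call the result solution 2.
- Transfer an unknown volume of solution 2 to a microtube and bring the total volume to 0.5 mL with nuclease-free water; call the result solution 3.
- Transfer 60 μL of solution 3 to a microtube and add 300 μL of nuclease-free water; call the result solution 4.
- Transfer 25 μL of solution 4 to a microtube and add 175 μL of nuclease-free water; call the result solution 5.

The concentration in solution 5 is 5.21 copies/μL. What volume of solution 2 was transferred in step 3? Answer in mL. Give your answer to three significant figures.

0.0500 mL

Step 1: 2.5 mL + 47.5 mL = 50 mL total → factor 50/2.5 = 20
Step 2: 1000 μL + 9 mL = 10000 μL total → factor 10000/1000 = 10
Step 3: v brought to 0.5 mL → factor = 0.5 mL/v
Step 4: 60 μL + 300 μL = 360 μL total → factor 360/60 = 6
Step 5: 25 μL + 175 μL = 200 μL total → factor 200/25 = 8
Product of known-step factors = 9600
Overall factor = 5.00 × 10^5 copies/μL / (5.21 copies/μL) = 95969
Step-3 factor = 95969 / 9600 = 9.9968
v = 0.5 mL / 9.9968 = 0.0500 mL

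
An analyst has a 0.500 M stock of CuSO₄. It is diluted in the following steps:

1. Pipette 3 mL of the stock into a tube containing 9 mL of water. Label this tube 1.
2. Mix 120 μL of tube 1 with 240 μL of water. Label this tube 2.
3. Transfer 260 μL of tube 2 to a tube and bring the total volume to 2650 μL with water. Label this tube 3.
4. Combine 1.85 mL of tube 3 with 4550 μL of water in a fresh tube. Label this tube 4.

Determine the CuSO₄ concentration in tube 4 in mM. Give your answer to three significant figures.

Step 1: 3 mL + 9 mL = 12 mL total → factor 12/3 = 4
Step 2: 120 μL + 240 μL = 360 μL total → factor 360/120 = 3
Step 3: 260 μL brought to 2650 μL → factor 2650/260 = 10.192
Step 4: 1.85 mL + 4550 μL = 6.4 mL total → factor 6.4/1.85 = 3.4595
Overall dilution factor = 4 × 3 × 10.192 × 3.4595 = 423.12
Final = 0.500 M / 423.12 = 0.001182 M = 1.18 mM

1.18 mM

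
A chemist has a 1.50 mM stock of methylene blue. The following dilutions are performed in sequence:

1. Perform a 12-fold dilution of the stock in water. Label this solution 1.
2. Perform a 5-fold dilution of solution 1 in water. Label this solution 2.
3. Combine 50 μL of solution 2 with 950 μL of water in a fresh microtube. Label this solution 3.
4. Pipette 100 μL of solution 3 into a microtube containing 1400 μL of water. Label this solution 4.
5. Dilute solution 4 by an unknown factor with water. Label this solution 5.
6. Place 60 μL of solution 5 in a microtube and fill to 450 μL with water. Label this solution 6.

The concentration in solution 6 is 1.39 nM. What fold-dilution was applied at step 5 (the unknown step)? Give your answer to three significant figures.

Step 1: 12-fold → factor 12
Step 2: 5-fold → factor 5
Step 3: 50 μL + 950 μL = 1000 μL total → factor 1000/50 = 20
Step 4: 100 μL + 1400 μL = 1500 μL total → factor 1500/100 = 15
Step 5: unknown factor x
Step 6: 60 μL brought to 450 μL → factor 450/60 = 7.5
Product of known-step factors = 1.35 × 10^5
Overall factor = 1.50 mM / (1.39 nM) = 1.0791 × 10^6
x = 1.0791 × 10^6 / 1.35 × 10^5 = 7.99

7.99-fold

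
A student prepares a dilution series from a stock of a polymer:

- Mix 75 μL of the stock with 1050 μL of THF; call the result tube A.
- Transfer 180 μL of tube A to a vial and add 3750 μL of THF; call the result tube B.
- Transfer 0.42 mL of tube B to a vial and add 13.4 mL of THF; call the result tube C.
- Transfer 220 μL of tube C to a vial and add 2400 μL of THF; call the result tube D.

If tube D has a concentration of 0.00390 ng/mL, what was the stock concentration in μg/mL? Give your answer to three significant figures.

0.501 μg/mL

Step 1: 75 μL + 1050 μL = 1125 μL total → factor 1125/75 = 15
Step 2: 180 μL + 3750 μL = 3930 μL total → factor 3930/180 = 21.833
Step 3: 0.42 mL + 13.4 mL = 13.82 mL total → factor 13.82/0.42 = 32.905
Step 4: 220 μL + 2400 μL = 2620 μL total → factor 2620/220 = 11.909
Overall dilution factor = 15 × 21.833 × 32.905 × 11.909 = 1.2834 × 10^5
Stock = 0.00390 ng/mL × 1.2834 × 10^5 = 500.5 ng/mL = 0.501 μg/mL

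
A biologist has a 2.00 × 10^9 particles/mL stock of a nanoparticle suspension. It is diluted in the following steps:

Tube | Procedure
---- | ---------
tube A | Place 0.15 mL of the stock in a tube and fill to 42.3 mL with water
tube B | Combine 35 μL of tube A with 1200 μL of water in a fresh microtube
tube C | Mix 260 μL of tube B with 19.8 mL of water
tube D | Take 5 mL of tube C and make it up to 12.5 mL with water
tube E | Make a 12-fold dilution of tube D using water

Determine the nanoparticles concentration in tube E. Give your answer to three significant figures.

86.8 particles/mL

Step 1: 0.15 mL brought to 42.3 mL → factor 42.3/0.15 = 282
Step 2: 35 μL + 1200 μL = 1235 μL total → factor 1235/35 = 35.286
Step 3: 260 μL + 19.8 mL = 20060 μL total → factor 20060/260 = 77.154
Step 4: 5 mL brought to 12.5 mL → factor 12.5/5 = 2.5
Step 5: 12-fold → factor 12
Overall dilution factor = 282 × 35.286 × 77.154 × 2.5 × 12 = 2.3032 × 10^7
Final = 2.00 × 10^9 particles/mL / 2.3032 × 10^7 = 86.8 particles/mL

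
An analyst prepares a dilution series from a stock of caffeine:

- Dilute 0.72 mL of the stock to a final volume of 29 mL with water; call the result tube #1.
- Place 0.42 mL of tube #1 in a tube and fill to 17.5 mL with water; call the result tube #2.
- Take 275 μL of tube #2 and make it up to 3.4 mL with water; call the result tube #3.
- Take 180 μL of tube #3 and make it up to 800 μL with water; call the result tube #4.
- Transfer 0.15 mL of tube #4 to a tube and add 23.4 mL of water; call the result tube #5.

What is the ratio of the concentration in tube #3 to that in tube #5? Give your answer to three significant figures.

Step 1: 0.72 mL brought to 29 mL → factor 29/0.72 = 40.278
Step 2: 0.42 mL brought to 17.5 mL → factor 17.5/0.42 = 41.667
Step 3: 275 μL brought to 3.4 mL → factor 3400/275 = 12.364
Step 4: 180 μL brought to 800 μL → factor 800/180 = 4.4444
Step 5: 0.15 mL + 23.4 mL = 23.55 mL total → factor 23.55/0.15 = 157
Dilution factor to tube #3 = 20749; to tube #5 = 1.4478 × 10^7
[tube #3]/[tube #5] = (factor to tube #5)/(factor to tube #3) = 1.4478 × 10^7/20749 = 698

698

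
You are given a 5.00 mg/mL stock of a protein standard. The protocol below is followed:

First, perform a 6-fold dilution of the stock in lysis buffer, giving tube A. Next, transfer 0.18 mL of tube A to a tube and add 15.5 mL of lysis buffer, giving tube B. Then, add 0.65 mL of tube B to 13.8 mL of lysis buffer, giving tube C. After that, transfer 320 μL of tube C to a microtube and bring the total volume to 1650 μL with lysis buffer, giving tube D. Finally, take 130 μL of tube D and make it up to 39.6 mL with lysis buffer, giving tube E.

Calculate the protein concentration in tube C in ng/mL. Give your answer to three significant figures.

Step 1: 6-fold → factor 6
Step 2: 0.18 mL + 15.5 mL = 15.68 mL total → factor 15.68/0.18 = 87.111
Step 3: 0.65 mL + 13.8 mL = 14.45 mL total → factor 14.45/0.65 = 22.231
Dilution factor through tube C = 6 × 87.111 × 22.231 = 11619
[tube C] = 5.00 mg/mL / 11619 = 0.0004303 mg/mL = 430 ng/mL

430 ng/mL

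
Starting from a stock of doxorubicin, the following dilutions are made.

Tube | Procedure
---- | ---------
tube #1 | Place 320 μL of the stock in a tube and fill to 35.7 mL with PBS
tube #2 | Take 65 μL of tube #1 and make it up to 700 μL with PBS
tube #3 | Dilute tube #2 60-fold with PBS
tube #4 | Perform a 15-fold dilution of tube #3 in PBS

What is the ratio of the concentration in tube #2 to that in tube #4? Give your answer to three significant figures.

Step 1: 320 μL brought to 35.7 mL → factor 35700/320 = 111.56
Step 2: 65 μL brought to 700 μL → factor 700/65 = 10.769
Step 3: 60-fold → factor 60
Step 4: 15-fold → factor 15
Dilution factor to tube #2 = 1201.4; to tube #4 = 1.0813 × 10^6
[tube #2]/[tube #4] = (factor to tube #4)/(factor to tube #2) = 1.0813 × 10^6/1201.4 = 900

900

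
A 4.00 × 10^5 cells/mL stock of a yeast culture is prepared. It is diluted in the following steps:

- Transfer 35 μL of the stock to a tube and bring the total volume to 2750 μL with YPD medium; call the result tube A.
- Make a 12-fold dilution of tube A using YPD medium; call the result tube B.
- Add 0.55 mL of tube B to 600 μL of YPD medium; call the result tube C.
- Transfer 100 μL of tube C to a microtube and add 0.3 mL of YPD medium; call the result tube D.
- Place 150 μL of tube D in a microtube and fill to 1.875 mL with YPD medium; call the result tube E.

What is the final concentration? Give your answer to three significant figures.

4.06 cells/mL

Step 1: 35 μL brought to 2750 μL → factor 2750/35 = 78.571
Step 2: 12-fold → factor 12
Step 3: 0.55 mL + 600 μL = 1.15 mL total → factor 1.15/0.55 = 2.0909
Step 4: 100 μL + 0.3 mL = 400 μL total → factor 400/100 = 4
Step 5: 150 μL brought to 1.875 mL → factor 1875/150 = 12.5
Overall dilution factor = 78.571 × 12 × 2.0909 × 4 × 12.5 = 98571
Final = 4.00 × 10^5 cells/mL / 98571 = 4.06 cells/mL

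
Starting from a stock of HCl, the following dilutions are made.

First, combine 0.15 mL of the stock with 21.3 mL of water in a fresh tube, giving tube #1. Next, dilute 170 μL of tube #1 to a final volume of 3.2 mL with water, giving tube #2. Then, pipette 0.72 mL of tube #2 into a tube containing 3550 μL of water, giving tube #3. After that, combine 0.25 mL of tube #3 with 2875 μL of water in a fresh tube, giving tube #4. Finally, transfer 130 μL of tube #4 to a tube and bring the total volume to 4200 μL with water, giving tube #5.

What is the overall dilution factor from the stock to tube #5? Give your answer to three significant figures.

Step 1: 0.15 mL + 21.3 mL = 21.45 mL total → factor 21.45/0.15 = 143
Step 2: 170 μL brought to 3.2 mL → factor 3200/170 = 18.824
Step 3: 0.72 mL + 3550 μL = 4.27 mL total → factor 4.27/0.72 = 5.9306
Step 4: 0.25 mL + 2875 μL = 3.125 mL total → factor 3.125/0.25 = 12.5
Step 5: 130 μL brought to 4200 μL → factor 4200/130 = 32.308
Overall dilution factor = 143 × 18.824 × 5.9306 × 12.5 × 32.308 = 6.4469 × 10^6

6.45 × 10^6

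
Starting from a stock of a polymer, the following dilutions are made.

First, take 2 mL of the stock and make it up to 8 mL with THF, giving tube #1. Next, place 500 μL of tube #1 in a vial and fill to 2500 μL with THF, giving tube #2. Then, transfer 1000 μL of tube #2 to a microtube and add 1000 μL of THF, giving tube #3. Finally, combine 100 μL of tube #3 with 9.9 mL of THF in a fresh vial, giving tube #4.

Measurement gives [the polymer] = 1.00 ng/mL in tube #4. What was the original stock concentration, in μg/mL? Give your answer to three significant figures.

Step 1: 2 mL brought to 8 mL → factor 8/2 = 4
Step 2: 500 μL brought to 2500 μL → factor 2500/500 = 5
Step 3: 1000 μL + 1000 μL = 2000 μL total → factor 2000/1000 = 2
Step 4: 100 μL + 9.9 mL = 10000 μL total → factor 10000/100 = 100
Overall dilution factor = 4 × 5 × 2 × 100 = 4000
Stock = 1.00 ng/mL × 4000 = 4000 ng/mL = 4.00 μg/mL

4.00 μg/mL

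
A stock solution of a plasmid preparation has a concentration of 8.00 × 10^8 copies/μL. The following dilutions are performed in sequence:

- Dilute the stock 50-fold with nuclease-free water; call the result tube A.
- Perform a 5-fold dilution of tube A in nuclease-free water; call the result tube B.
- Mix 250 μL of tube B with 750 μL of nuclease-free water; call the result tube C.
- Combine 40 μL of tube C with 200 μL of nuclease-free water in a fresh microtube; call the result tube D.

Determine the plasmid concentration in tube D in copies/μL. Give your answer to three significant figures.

1.33 × 10^5 copies/μL

Step 1: 50-fold → factor 50
Step 2: 5-fold → factor 5
Step 3: 250 μL + 750 μL = 1000 μL total → factor 1000/250 = 4
Step 4: 40 μL + 200 μL = 240 μL total → factor 240/40 = 6
Overall dilution factor = 50 × 5 × 4 × 6 = 6000
Final = 8.00 × 10^8 copies/μL / 6000 = 1.33 × 10^5 copies/μL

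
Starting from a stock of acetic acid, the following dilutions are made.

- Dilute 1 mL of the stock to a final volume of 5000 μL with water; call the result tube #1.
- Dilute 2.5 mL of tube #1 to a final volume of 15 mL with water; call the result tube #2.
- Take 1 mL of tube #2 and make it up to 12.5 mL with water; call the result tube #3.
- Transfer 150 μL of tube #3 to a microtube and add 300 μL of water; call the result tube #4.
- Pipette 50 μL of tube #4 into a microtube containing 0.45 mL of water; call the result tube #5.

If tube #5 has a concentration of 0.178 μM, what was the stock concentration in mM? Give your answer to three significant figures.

2.00 mM

Step 1: 1 mL brought to 5000 μL → factor 5/1 = 5
Step 2: 2.5 mL brought to 15 mL → factor 15/2.5 = 6
Step 3: 1 mL brought to 12.5 mL → factor 12.5/1 = 12.5
Step 4: 150 μL + 300 μL = 450 μL total → factor 450/150 = 3
Step 5: 50 μL + 0.45 mL = 500 μL total → factor 500/50 = 10
Overall dilution factor = 5 × 6 × 12.5 × 3 × 10 = 11250
Stock = 0.178 μM × 11250 = 2002 μM = 2.00 mM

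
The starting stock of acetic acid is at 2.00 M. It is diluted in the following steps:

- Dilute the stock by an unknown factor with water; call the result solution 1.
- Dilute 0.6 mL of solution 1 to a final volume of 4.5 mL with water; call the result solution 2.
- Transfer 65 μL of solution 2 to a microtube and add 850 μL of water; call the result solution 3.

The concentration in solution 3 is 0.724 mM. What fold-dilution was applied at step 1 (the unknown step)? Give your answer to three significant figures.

Step 1: unknown factor x
Step 2: 0.6 mL brought to 4.5 mL → factor 4.5/0.6 = 7.5
Step 3: 65 μL + 850 μL = 915 μL total → factor 915/65 = 14.077
Product of known-step factors = 105.58
Overall factor = 2.00 M / (0.724 mM) = 2762.4
x = 2762.4 / 105.58 = 26.2

26.2-fold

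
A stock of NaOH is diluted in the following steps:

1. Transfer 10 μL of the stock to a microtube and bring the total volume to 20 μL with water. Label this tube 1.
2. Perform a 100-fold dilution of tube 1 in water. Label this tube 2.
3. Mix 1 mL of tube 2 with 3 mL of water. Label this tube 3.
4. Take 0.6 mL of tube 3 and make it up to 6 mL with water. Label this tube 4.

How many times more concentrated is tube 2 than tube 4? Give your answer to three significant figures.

Step 1: 10 μL brought to 20 μL → factor 20/10 = 2
Step 2: 100-fold → factor 100
Step 3: 1 mL + 3 mL = 4 mL total → factor 4/1 = 4
Step 4: 0.6 mL brought to 6 mL → factor 6/0.6 = 10
Dilution factor to tube 2 = 200; to tube 4 = 8000
[tube 2]/[tube 4] = (factor to tube 4)/(factor to tube 2) = 8000/200 = 40.0

40.0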